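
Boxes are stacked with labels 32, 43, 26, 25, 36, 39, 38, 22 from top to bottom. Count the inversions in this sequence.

16

Count, for each position, how many later elements it exceeds:
32: 3
43: 6
26: 2
25: 1
36: 1
39: 2
38: 1
22: 0
Sum: 3 + 6 + 2 + 1 + 1 + 2 + 1 + 0 = 16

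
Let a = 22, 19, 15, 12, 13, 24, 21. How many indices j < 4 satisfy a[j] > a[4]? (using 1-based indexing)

3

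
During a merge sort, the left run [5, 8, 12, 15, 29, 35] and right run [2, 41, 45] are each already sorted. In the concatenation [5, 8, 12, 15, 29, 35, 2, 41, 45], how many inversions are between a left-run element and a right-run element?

6

Count, for every r in R, how many entries of L exceed r:
r = 2: 5, 8, 12, 15, 29, 35 → 6
r = 41: none → 0
r = 45: none → 0
Cross-inversions: 6 + 0 + 0 = 6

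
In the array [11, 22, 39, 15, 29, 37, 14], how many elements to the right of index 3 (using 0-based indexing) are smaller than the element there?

1

The element at index 3 is 15.
Elements after it: 29, 37, 14
Those smaller than 15: 14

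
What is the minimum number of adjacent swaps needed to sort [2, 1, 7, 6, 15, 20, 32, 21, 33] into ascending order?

3 swaps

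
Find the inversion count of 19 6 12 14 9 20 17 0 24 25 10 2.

Element-by-element contributions:
19 → 6, 12, 14, 9, 17, 0, 10, 2 → 8
6 → 0, 2 → 2
12 → 9, 0, 10, 2 → 4
14 → 9, 0, 10, 2 → 4
9 → 0, 2 → 2
20 → 17, 0, 10, 2 → 4
17 → 0, 10, 2 → 3
0 → none → 0
24 → 10, 2 → 2
25 → 10, 2 → 2
10 → 2 → 1
2 → none → 0
Sum: 8 + 2 + 4 + 4 + 2 + 4 + 3 + 0 + 2 + 2 + 1 + 0 = 32

32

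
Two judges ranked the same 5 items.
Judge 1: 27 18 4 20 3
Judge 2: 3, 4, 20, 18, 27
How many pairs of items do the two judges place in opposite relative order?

Assign each item its position (1..5) in the first ordering, then rewrite the second ordering as that position sequence:
positions: 27→1, 18→2, 4→3, 20→4, 3→5
second ordering as positions: [5, 3, 4, 2, 1]
Discordant pairs = inversions in this position sequence.
5: 3, 4, 2, 1 → 4
3: 2, 1 → 2
4: 2, 1 → 2
2: 1 → 1
1: 0
Total: 4 + 2 + 2 + 1 + 0 = 9

There are 9 discordant pairs.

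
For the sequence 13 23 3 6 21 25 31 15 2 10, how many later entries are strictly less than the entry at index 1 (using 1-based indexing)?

4

The element at index 1 is 13.
Elements after it: 23, 3, 6, 21, 25, 31, 15, 2, 10
Those smaller than 13: 3, 6, 2, 10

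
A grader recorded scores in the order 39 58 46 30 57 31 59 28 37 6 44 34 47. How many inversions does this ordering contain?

Sweep left to right; for each value list the smaller values that follow it:
39: 6
58: 10
46: 7
30: 2
57: 7
31: 2
59: 6
28: 1
37: 2
6: 0
44: 1
34: 0
47: 0
Sum: 6 + 10 + 7 + 2 + 7 + 2 + 6 + 1 + 2 + 0 + 1 + 0 + 0 = 44

44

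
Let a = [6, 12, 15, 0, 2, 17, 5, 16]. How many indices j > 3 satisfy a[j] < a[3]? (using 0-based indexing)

The element at index 3 is 0.
Elements after it: 2, 17, 5, 16
None of them are smaller than 0.

0 such elements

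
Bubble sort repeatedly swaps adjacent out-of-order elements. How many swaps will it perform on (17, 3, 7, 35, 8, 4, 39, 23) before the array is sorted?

Minimum adjacent swaps = number of inversions (each swap of adjacent out-of-order elements removes one inversion and no swap can remove more).
Count inversions — for each element, later elements that are smaller:
17: 3, 7, 8, 4 → 4
3: none → 0
7: 4 → 1
35: 8, 4, 23 → 3
8: 4 → 1
4: none → 0
39: 23 → 1
23: none → 0
Total inversions: 4 + 0 + 1 + 3 + 1 + 0 + 1 + 0 = 10

10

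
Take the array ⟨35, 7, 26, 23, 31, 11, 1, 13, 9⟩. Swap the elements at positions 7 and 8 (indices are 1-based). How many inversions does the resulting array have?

Positions 7 and 8 hold 1 and 13; after swapping, the array is [35, 7, 26, 23, 31, 11, 13, 1, 9].
Element-by-element contributions:
35 → 7, 26, 23, 31, 11, 13, 1, 9 → 8
7 → 1 → 1
26 → 23, 11, 13, 1, 9 → 5
23 → 11, 13, 1, 9 → 4
31 → 11, 13, 1, 9 → 4
11 → 1, 9 → 2
13 → 1, 9 → 2
1 → none → 0
9 → none → 0
Sum: 8 + 1 + 5 + 4 + 4 + 2 + 2 + 0 + 0 = 26

26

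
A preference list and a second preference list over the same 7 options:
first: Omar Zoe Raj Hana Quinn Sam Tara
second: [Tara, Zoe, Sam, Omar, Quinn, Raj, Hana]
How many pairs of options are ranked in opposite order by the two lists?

13

Assign each item its position (1..7) in the first ordering, then rewrite the second ordering as that position sequence:
positions: Omar→1, Zoe→2, Raj→3, Hana→4, Quinn→5, Sam→6, Tara→7
second ordering as positions: [7, 2, 6, 1, 5, 3, 4]
Discordant pairs = inversions in this position sequence.
7: 2, 6, 1, 5, 3, 4 → 6
2: 1 → 1
6: 1, 5, 3, 4 → 4
1: 0
5: 3, 4 → 2
3: 0
4: 0
Total: 6 + 1 + 4 + 0 + 2 + 0 + 0 = 13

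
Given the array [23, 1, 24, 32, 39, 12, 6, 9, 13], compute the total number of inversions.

19 inversions

Count, for each position, how many later elements it exceeds:
23: 5
1: 0
24: 4
32: 4
39: 4
12: 2
6: 0
9: 0
13: 0
Sum: 5 + 0 + 4 + 4 + 4 + 2 + 0 + 0 + 0 = 19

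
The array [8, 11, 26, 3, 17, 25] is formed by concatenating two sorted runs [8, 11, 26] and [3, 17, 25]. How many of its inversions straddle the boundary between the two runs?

For each element r of the right run, count left-run elements greater than r:
r = 3: 8, 11, 26 → 3
r = 17: 26 → 1
r = 25: 26 → 1
Cross-inversions: 3 + 1 + 1 = 5

There are 5 split inversions.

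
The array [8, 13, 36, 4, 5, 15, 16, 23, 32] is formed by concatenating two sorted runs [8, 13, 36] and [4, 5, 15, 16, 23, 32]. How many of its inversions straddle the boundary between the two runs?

Split inversions: 10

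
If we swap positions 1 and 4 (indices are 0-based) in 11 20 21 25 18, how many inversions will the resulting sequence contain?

2

Positions 1 and 4 hold 20 and 18; after swapping, the array is [11, 18, 21, 25, 20].
Element-by-element contributions:
11: 0
18: 0
21: 1
25: 1
20: 0
Sum: 0 + 0 + 1 + 1 + 0 = 2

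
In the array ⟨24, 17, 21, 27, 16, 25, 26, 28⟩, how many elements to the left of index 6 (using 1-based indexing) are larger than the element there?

1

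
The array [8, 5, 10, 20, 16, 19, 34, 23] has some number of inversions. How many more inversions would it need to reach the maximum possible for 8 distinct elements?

Maximum inversions for 8 distinct elements is C(8, 2) = 8·7/2 = 28.
Current inversions — for each element, count later smaller elements:
8: 1
5: 0
10: 0
20: 2
16: 0
19: 0
34: 1
23: 0
Current total: 1 + 0 + 0 + 2 + 0 + 0 + 1 + 0 = 4
Shortfall: 28 − 4 = 24

24 inversions short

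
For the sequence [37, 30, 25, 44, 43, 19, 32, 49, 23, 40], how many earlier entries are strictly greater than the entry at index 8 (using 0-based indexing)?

The element at index 8 is 23.
Elements before it: 37, 30, 25, 44, 43, 19, 32, 49
Those larger than 23: 37, 30, 25, 44, 43, 32, 49

7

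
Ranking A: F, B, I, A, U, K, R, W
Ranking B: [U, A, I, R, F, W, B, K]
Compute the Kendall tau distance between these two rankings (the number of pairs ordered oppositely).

14

Assign each item its position (1..8) in the first ordering, then rewrite the second ordering as that position sequence:
positions: F→1, B→2, I→3, A→4, U→5, K→6, R→7, W→8
second ordering as positions: [5, 4, 3, 7, 1, 8, 2, 6]
Discordant pairs = inversions in this position sequence.
5: 4, 3, 1, 2 → 4
4: 3, 1, 2 → 3
3: 1, 2 → 2
7: 1, 2, 6 → 3
1: 0
8: 2, 6 → 2
2: 0
6: 0
Total: 4 + 3 + 2 + 3 + 0 + 2 + 0 + 0 = 14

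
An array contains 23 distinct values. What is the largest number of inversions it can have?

There are 253 inversions.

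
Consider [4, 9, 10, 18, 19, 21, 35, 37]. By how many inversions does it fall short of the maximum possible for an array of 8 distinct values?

28 inversions short

Maximum inversions for 8 distinct elements is C(8, 2) = 8·7/2 = 28.
Current inversions — for each element, count later smaller elements:
4: 0
9: 0
10: 0
18: 0
19: 0
21: 0
35: 0
37: 0
Current total: 0 + 0 + 0 + 0 + 0 + 0 + 0 + 0 = 0
Shortfall: 28 − 0 = 28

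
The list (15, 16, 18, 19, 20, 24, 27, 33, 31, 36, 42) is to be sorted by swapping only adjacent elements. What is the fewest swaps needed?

Each adjacent swap fixes exactly one inversion, so the minimum swap count equals the number of inversions.
Count inversions — for each element, later elements that are smaller:
15: none → 0
16: none → 0
18: none → 0
19: none → 0
20: none → 0
24: none → 0
27: none → 0
33: 31 → 1
31: none → 0
36: none → 0
42: none → 0
Total inversions: 0 + 0 + 0 + 0 + 0 + 0 + 0 + 1 + 0 + 0 + 0 = 1

Adjacent swaps: 1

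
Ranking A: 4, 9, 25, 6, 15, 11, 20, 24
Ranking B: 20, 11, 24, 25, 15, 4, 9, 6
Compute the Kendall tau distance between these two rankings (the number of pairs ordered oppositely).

Discordant pairs: 21

Assign each item its position (1..8) in the first ordering, then rewrite the second ordering as that position sequence:
positions: 4→1, 9→2, 25→3, 6→4, 15→5, 11→6, 20→7, 24→8
second ordering as positions: [7, 6, 8, 3, 5, 1, 2, 4]
Discordant pairs = inversions in this position sequence.
7: 6, 3, 5, 1, 2, 4 → 6
6: 3, 5, 1, 2, 4 → 5
8: 3, 5, 1, 2, 4 → 5
3: 1, 2 → 2
5: 1, 2, 4 → 3
1: 0
2: 0
4: 0
Total: 6 + 5 + 5 + 2 + 3 + 0 + 0 + 0 = 21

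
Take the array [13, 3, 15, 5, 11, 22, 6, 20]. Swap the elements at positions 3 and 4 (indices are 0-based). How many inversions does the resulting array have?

11

Positions 3 and 4 hold 5 and 11; after swapping, the array is [13, 3, 15, 11, 5, 22, 6, 20].
Sweep left to right; for each value list the smaller values that follow it:
13: 4
3: 0
15: 3
11: 2
5: 0
22: 2
6: 0
20: 0
Sum: 4 + 0 + 3 + 2 + 0 + 2 + 0 + 0 = 11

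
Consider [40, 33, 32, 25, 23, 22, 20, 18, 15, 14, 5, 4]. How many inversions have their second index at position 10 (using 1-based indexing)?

9 such elements

The element at index 10 is 14.
Elements before it: 40, 33, 32, 25, 23, 22, 20, 18, 15
Those larger than 14: 40, 33, 32, 25, 23, 22, 20, 18, 15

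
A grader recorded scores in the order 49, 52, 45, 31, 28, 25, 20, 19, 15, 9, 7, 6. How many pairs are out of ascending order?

65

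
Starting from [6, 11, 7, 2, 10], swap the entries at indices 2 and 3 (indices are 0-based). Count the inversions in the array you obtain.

4

Positions 2 and 3 hold 7 and 2; after swapping, the array is [6, 11, 2, 7, 10].
Sweep left to right; for each value list the smaller values that follow it:
6 → 2 → 1
11 → 2, 7, 10 → 3
2 → none → 0
7 → none → 0
10 → none → 0
Sum: 1 + 3 + 0 + 0 + 0 = 4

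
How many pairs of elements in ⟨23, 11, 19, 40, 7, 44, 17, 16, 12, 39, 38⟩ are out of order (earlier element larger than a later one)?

Count, for each position, how many later elements it exceeds:
23 → 11, 19, 7, 17, 16, 12 → 6
11 → 7 → 1
19 → 7, 17, 16, 12 → 4
40 → 7, 17, 16, 12, 39, 38 → 6
7 → none → 0
44 → 17, 16, 12, 39, 38 → 5
17 → 16, 12 → 2
16 → 12 → 1
12 → none → 0
39 → 38 → 1
38 → none → 0
Sum: 6 + 1 + 4 + 6 + 0 + 5 + 2 + 1 + 0 + 1 + 0 = 26

Inversions: 26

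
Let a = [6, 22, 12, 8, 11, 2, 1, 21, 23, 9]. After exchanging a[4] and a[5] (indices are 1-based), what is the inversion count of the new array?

Positions 4 and 5 hold 8 and 11; after swapping, the array is [6, 22, 12, 11, 8, 2, 1, 21, 23, 9].
Sweep left to right; for each value list the smaller values that follow it:
6 → 2, 1 → 2
22 → 12, 11, 8, 2, 1, 21, 9 → 7
12 → 11, 8, 2, 1, 9 → 5
11 → 8, 2, 1, 9 → 4
8 → 2, 1 → 2
2 → 1 → 1
1 → none → 0
21 → 9 → 1
23 → 9 → 1
9 → none → 0
Sum: 2 + 7 + 5 + 4 + 2 + 1 + 0 + 1 + 1 + 0 = 23

There are 23 inversions.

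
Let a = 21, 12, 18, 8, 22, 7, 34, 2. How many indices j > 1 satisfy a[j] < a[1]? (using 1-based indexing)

5

The element at index 1 is 21.
Elements after it: 12, 18, 8, 22, 7, 34, 2
Those smaller than 21: 12, 18, 8, 7, 2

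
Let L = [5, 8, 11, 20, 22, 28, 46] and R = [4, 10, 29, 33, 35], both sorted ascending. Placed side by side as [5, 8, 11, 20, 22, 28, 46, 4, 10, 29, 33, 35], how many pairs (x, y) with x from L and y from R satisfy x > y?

For each element r of the right run, count left-run elements greater than r:
r = 4: 5, 8, 11, 20, 22, 28, 46 → 7
r = 10: 11, 20, 22, 28, 46 → 5
r = 29: 46 → 1
r = 33: 46 → 1
r = 35: 46 → 1
Cross-inversions: 7 + 5 + 1 + 1 + 1 = 15

15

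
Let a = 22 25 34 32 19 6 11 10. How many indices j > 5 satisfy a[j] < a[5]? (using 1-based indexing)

The element at index 5 is 19.
Elements after it: 6, 11, 10
Those smaller than 19: 6, 11, 10

3 such elements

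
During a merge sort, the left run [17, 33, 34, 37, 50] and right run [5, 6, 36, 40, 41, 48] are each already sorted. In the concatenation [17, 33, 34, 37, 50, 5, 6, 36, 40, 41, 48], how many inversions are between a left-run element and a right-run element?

15

For each element r of the right run, count left-run elements greater than r:
r = 5: 17, 33, 34, 37, 50 → 5
r = 6: 17, 33, 34, 37, 50 → 5
r = 36: 37, 50 → 2
r = 40: 50 → 1
r = 41: 50 → 1
r = 48: 50 → 1
Cross-inversions: 5 + 5 + 2 + 1 + 1 + 1 = 15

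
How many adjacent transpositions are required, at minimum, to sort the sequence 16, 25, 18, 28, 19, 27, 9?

10 swaps

Each adjacent swap fixes exactly one inversion, so the minimum swap count equals the number of inversions.
Count inversions — for each element, later elements that are smaller:
16: 9 → 1
25: 18, 19, 9 → 3
18: 9 → 1
28: 19, 27, 9 → 3
19: 9 → 1
27: 9 → 1
9: none → 0
Total inversions: 1 + 3 + 1 + 3 + 1 + 1 + 0 = 10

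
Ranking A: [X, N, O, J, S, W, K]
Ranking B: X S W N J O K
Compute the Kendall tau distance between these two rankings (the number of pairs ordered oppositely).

7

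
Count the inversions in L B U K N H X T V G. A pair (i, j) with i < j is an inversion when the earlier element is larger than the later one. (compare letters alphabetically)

For each element, count later entries that are smaller:
L → B, K, H, G → 4
B → none → 0
U → K, N, H, T, G → 5
K → H, G → 2
N → H, G → 2
H → G → 1
X → T, V, G → 3
T → G → 1
V → G → 1
G → none → 0
Sum: 4 + 0 + 5 + 2 + 2 + 1 + 3 + 1 + 1 + 0 = 19

19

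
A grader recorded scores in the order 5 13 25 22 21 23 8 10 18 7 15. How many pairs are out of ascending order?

Inversions: 31

Sweep left to right; for each value list the smaller values that follow it:
5 → none → 0
13 → 8, 10, 7 → 3
25 → 22, 21, 23, 8, 10, 18, 7, 15 → 8
22 → 21, 8, 10, 18, 7, 15 → 6
21 → 8, 10, 18, 7, 15 → 5
23 → 8, 10, 18, 7, 15 → 5
8 → 7 → 1
10 → 7 → 1
18 → 7, 15 → 2
7 → none → 0
15 → none → 0
Sum: 0 + 3 + 8 + 6 + 5 + 5 + 1 + 1 + 2 + 0 + 0 = 31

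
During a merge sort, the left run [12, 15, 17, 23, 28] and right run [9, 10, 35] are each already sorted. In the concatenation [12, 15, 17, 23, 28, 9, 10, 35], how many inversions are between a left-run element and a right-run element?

10

For each element r of the right run, count left-run elements greater than r:
r = 9: 12, 15, 17, 23, 28 → 5
r = 10: 12, 15, 17, 23, 28 → 5
r = 35: none → 0
Cross-inversions: 5 + 5 + 0 = 10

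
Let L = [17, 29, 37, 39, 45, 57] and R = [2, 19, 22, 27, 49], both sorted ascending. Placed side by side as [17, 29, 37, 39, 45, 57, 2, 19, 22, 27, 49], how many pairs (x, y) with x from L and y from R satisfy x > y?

22 cross-inversions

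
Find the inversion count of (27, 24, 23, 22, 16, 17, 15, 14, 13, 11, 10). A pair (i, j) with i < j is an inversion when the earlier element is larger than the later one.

54 out-of-order pairs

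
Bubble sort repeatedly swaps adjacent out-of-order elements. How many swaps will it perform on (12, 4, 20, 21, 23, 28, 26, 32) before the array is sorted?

Each adjacent swap fixes exactly one inversion, so the minimum swap count equals the number of inversions.
Count inversions — for each element, later elements that are smaller:
12: 4 → 1
4: none → 0
20: none → 0
21: none → 0
23: none → 0
28: 26 → 1
26: none → 0
32: none → 0
Total inversions: 1 + 0 + 0 + 0 + 0 + 1 + 0 + 0 = 2

Swaps: 2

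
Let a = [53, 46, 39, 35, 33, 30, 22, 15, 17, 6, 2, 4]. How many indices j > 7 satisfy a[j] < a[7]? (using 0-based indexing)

3 such elements

The element at index 7 is 15.
Elements after it: 17, 6, 2, 4
Those smaller than 15: 6, 2, 4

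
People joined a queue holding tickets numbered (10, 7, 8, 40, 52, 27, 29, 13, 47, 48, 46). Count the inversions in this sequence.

15

Sweep left to right; for each value list the smaller values that follow it:
10: 2
7: 0
8: 0
40: 3
52: 6
27: 1
29: 1
13: 0
47: 1
48: 1
46: 0
Sum: 2 + 0 + 0 + 3 + 6 + 1 + 1 + 0 + 1 + 1 + 0 = 15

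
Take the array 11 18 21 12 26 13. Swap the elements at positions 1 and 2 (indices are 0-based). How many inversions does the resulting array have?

6 inversions

Positions 1 and 2 hold 18 and 21; after swapping, the array is [11, 21, 18, 12, 26, 13].
Sweep left to right; for each value list the smaller values that follow it:
11: 0
21: 3
18: 2
12: 0
26: 1
13: 0
Sum: 0 + 3 + 2 + 0 + 1 + 0 = 6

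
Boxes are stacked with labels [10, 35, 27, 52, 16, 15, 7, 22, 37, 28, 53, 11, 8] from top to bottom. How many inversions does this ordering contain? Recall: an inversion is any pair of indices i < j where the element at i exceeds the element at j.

Sweep left to right; for each value list the smaller values that follow it:
10: 2
35: 8
27: 6
52: 8
16: 4
15: 3
7: 0
22: 2
37: 3
28: 2
53: 2
11: 1
8: 0
Sum: 2 + 8 + 6 + 8 + 4 + 3 + 0 + 2 + 3 + 2 + 2 + 1 + 0 = 41

41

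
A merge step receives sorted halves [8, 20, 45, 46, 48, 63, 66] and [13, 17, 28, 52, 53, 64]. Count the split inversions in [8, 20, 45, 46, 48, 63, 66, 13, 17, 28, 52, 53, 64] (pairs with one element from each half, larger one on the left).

Take each right-half value and tally the left-half values above it:
r = 13: 20, 45, 46, 48, 63, 66 → 6
r = 17: 20, 45, 46, 48, 63, 66 → 6
r = 28: 45, 46, 48, 63, 66 → 5
r = 52: 63, 66 → 2
r = 53: 63, 66 → 2
r = 64: 66 → 1
Cross-inversions: 6 + 6 + 5 + 2 + 2 + 1 = 22

22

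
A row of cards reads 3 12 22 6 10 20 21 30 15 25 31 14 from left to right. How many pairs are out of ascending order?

18

Element-by-element contributions:
3: 0
12: 2
22: 6
6: 0
10: 0
20: 2
21: 2
30: 3
15: 1
25: 1
31: 1
14: 0
Sum: 0 + 2 + 6 + 0 + 0 + 2 + 2 + 3 + 1 + 1 + 1 + 0 = 18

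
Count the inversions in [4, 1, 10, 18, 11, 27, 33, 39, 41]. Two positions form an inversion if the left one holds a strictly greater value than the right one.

Element-by-element contributions:
4 → 1 → 1
1 → none → 0
10 → none → 0
18 → 11 → 1
11 → none → 0
27 → none → 0
33 → none → 0
39 → none → 0
41 → none → 0
Sum: 1 + 0 + 0 + 1 + 0 + 0 + 0 + 0 + 0 = 2

2 inversions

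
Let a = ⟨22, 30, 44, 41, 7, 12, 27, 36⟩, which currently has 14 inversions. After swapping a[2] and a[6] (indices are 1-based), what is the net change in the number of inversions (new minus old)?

Positions 2 and 6 hold 30 and 12; after swapping, the array is [22, 12, 44, 41, 7, 30, 27, 36].
Count, for each position, how many later elements it exceeds:
22: 2
12: 1
44: 5
41: 4
7: 0
30: 1
27: 0
36: 0
Sum: 2 + 1 + 5 + 4 + 0 + 1 + 0 + 0 = 13
Change: 13 − 14 = -1

-1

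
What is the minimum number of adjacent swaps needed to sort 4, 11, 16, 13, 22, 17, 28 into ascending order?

Each adjacent swap fixes exactly one inversion, so the minimum swap count equals the number of inversions.
Count inversions — for each element, later elements that are smaller:
4: none → 0
11: none → 0
16: 13 → 1
13: none → 0
22: 17 → 1
17: none → 0
28: none → 0
Total inversions: 0 + 0 + 1 + 0 + 1 + 0 + 0 = 2

There are 2 adjacent swaps.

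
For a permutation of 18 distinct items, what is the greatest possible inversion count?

153 inversions

The maximum occurs when the array is in strictly decreasing order: every one of the C(18, 2) pairs is inverted.
C(18, 2) = 18·17/2 = 153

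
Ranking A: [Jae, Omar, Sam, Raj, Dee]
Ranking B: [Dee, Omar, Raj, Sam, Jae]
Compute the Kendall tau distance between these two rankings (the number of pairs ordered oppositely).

Assign each item its position (1..5) in the first ordering, then rewrite the second ordering as that position sequence:
positions: Jae→1, Omar→2, Sam→3, Raj→4, Dee→5
second ordering as positions: [5, 2, 4, 3, 1]
Discordant pairs = inversions in this position sequence.
5: 2, 4, 3, 1 → 4
2: 1 → 1
4: 3, 1 → 2
3: 1 → 1
1: 0
Total: 4 + 1 + 2 + 1 + 0 = 8

Discordant pairs: 8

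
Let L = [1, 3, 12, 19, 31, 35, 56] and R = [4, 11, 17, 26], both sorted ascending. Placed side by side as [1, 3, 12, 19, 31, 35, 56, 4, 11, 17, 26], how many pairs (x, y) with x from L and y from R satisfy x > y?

Count, for every r in R, how many entries of L exceed r:
r = 4: 12, 19, 31, 35, 56 → 5
r = 11: 12, 19, 31, 35, 56 → 5
r = 17: 19, 31, 35, 56 → 4
r = 26: 31, 35, 56 → 3
Cross-inversions: 5 + 5 + 4 + 3 = 17

17 split inversions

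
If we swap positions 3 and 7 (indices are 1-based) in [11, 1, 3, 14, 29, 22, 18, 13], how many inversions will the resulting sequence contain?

12 inversions

Positions 3 and 7 hold 3 and 18; after swapping, the array is [11, 1, 18, 14, 29, 22, 3, 13].
Count, for each position, how many later elements it exceeds:
11 → 1, 3 → 2
1 → none → 0
18 → 14, 3, 13 → 3
14 → 3, 13 → 2
29 → 22, 3, 13 → 3
22 → 3, 13 → 2
3 → none → 0
13 → none → 0
Sum: 2 + 0 + 3 + 2 + 3 + 2 + 0 + 0 = 12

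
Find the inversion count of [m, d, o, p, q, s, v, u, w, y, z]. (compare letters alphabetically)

Sweep left to right; for each value list the smaller values that follow it:
m → d → 1
d → none → 0
o → none → 0
p → none → 0
q → none → 0
s → none → 0
v → u → 1
u → none → 0
w → none → 0
y → none → 0
z → none → 0
Sum: 1 + 0 + 0 + 0 + 0 + 0 + 1 + 0 + 0 + 0 + 0 = 2

Inversions: 2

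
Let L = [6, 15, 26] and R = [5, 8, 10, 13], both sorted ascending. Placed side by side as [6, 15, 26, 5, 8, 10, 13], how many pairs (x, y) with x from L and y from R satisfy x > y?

There are 9 cross-inversions.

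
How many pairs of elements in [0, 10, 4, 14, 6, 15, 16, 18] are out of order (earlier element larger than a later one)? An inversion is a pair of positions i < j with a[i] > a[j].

For each element, count later entries that are smaller:
0: 0
10: 2
4: 0
14: 1
6: 0
15: 0
16: 0
18: 0
Sum: 0 + 2 + 0 + 1 + 0 + 0 + 0 + 0 = 3

3 inversions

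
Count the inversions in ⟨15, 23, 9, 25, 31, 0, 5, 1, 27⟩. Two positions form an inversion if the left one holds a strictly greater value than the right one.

For each element, count later entries that are smaller:
15: 4
23: 4
9: 3
25: 3
31: 4
0: 0
5: 1
1: 0
27: 0
Sum: 4 + 4 + 3 + 3 + 4 + 0 + 1 + 0 + 0 = 19

19 inversions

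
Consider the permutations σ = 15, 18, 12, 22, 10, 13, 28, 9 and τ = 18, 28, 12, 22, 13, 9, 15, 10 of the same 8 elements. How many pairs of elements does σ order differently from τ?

12 discordant pairs

Assign each item its position (1..8) in the first ordering, then rewrite the second ordering as that position sequence:
positions: 15→1, 18→2, 12→3, 22→4, 10→5, 13→6, 28→7, 9→8
second ordering as positions: [2, 7, 3, 4, 6, 8, 1, 5]
Discordant pairs = inversions in this position sequence.
2: 1 → 1
7: 3, 4, 6, 1, 5 → 5
3: 1 → 1
4: 1 → 1
6: 1, 5 → 2
8: 1, 5 → 2
1: 0
5: 0
Total: 1 + 5 + 1 + 1 + 2 + 2 + 0 + 0 = 12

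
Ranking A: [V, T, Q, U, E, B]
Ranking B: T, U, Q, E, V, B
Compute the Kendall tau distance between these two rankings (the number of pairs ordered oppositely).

5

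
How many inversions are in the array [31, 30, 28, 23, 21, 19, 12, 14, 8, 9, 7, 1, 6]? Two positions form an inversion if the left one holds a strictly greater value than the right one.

Inversions: 75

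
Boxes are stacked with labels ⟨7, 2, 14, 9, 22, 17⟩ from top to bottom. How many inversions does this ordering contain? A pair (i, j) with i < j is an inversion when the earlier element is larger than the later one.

3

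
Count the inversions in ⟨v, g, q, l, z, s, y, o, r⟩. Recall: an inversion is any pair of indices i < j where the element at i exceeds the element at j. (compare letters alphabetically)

There are 16 out-of-order pairs.

Sweep left to right; for each value list the smaller values that follow it:
v: 6
g: 0
q: 2
l: 0
z: 4
s: 2
y: 2
o: 0
r: 0
Sum: 6 + 0 + 2 + 0 + 4 + 2 + 2 + 0 + 0 = 16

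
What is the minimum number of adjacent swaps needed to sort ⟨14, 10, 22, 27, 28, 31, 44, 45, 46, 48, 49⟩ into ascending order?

1 adjacent swap

Each adjacent swap fixes exactly one inversion, so the minimum swap count equals the number of inversions.
Count inversions — for each element, later elements that are smaller:
14: 10 → 1
10: none → 0
22: none → 0
27: none → 0
28: none → 0
31: none → 0
44: none → 0
45: none → 0
46: none → 0
48: none → 0
49: none → 0
Total inversions: 1 + 0 + 0 + 0 + 0 + 0 + 0 + 0 + 0 + 0 + 0 = 1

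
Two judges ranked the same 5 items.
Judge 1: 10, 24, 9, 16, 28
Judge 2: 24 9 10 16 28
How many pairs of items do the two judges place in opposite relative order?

2 discordant pairs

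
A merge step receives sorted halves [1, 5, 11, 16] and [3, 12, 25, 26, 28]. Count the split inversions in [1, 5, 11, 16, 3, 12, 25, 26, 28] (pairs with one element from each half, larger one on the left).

Take each right-half value and tally the left-half values above it:
r = 3: 5, 11, 16 → 3
r = 12: 16 → 1
r = 25: none → 0
r = 26: none → 0
r = 28: none → 0
Cross-inversions: 3 + 1 + 0 + 0 + 0 = 4

4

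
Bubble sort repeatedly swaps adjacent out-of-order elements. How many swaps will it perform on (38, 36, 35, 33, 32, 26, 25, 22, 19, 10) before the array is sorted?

Minimum adjacent swaps = number of inversions (each swap of adjacent out-of-order elements removes one inversion and no swap can remove more).
Count inversions — for each element, later elements that are smaller:
38: 36, 35, 33, 32, 26, 25, 22, 19, 10 → 9
36: 35, 33, 32, 26, 25, 22, 19, 10 → 8
35: 33, 32, 26, 25, 22, 19, 10 → 7
33: 32, 26, 25, 22, 19, 10 → 6
32: 26, 25, 22, 19, 10 → 5
26: 25, 22, 19, 10 → 4
25: 22, 19, 10 → 3
22: 19, 10 → 2
19: 10 → 1
10: none → 0
Total inversions: 9 + 8 + 7 + 6 + 5 + 4 + 3 + 2 + 1 + 0 = 45

45 swaps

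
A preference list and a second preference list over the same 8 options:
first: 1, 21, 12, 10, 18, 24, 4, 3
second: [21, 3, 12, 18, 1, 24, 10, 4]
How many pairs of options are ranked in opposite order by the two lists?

11 pairs

Assign each item its position (1..8) in the first ordering, then rewrite the second ordering as that position sequence:
positions: 1→1, 21→2, 12→3, 10→4, 18→5, 24→6, 4→7, 3→8
second ordering as positions: [2, 8, 3, 5, 1, 6, 4, 7]
Discordant pairs = inversions in this position sequence.
2: 1 → 1
8: 3, 5, 1, 6, 4, 7 → 6
3: 1 → 1
5: 1, 4 → 2
1: 0
6: 4 → 1
4: 0
7: 0
Total: 1 + 6 + 1 + 2 + 0 + 1 + 0 + 0 = 11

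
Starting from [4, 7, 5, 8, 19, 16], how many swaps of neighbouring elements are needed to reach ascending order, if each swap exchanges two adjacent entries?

Each adjacent swap fixes exactly one inversion, so the minimum swap count equals the number of inversions.
Count inversions — for each element, later elements that are smaller:
4: none → 0
7: 5 → 1
5: none → 0
8: none → 0
19: 16 → 1
16: none → 0
Total inversions: 0 + 1 + 0 + 0 + 1 + 0 = 2

Swaps: 2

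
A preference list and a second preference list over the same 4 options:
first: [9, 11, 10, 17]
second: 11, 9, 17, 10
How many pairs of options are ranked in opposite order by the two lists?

2

Assign each item its position (1..4) in the first ordering, then rewrite the second ordering as that position sequence:
positions: 9→1, 11→2, 10→3, 17→4
second ordering as positions: [2, 1, 4, 3]
Discordant pairs = inversions in this position sequence.
2: 1 → 1
1: 0
4: 3 → 1
3: 0
Total: 1 + 0 + 1 + 0 = 2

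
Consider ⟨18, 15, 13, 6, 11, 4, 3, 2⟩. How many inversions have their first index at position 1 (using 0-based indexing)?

The element at index 1 is 15.
Elements after it: 13, 6, 11, 4, 3, 2
Those smaller than 15: 13, 6, 11, 4, 3, 2

6 such elements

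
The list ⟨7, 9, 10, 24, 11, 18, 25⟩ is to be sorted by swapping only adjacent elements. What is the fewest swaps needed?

2 swaps

Each adjacent swap fixes exactly one inversion, so the minimum swap count equals the number of inversions.
Count inversions — for each element, later elements that are smaller:
7: none → 0
9: none → 0
10: none → 0
24: 11, 18 → 2
11: none → 0
18: none → 0
25: none → 0
Total inversions: 0 + 0 + 0 + 2 + 0 + 0 + 0 = 2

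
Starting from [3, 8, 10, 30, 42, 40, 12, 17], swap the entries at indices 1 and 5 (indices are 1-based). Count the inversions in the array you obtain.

Positions 1 and 5 hold 3 and 42; after swapping, the array is [42, 8, 10, 30, 3, 40, 12, 17].
Count, for each position, how many later elements it exceeds:
42: 7
8: 1
10: 1
30: 3
3: 0
40: 2
12: 0
17: 0
Sum: 7 + 1 + 1 + 3 + 0 + 2 + 0 + 0 = 14

14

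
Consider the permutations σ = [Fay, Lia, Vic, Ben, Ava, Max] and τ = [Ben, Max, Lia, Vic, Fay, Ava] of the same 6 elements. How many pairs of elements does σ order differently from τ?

9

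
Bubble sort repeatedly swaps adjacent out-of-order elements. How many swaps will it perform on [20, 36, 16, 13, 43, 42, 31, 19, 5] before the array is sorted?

Minimum adjacent swaps = number of inversions (each swap of adjacent out-of-order elements removes one inversion and no swap can remove more).
Count inversions — for each element, later elements that are smaller:
20: 16, 13, 19, 5 → 4
36: 16, 13, 31, 19, 5 → 5
16: 13, 5 → 2
13: 5 → 1
43: 42, 31, 19, 5 → 4
42: 31, 19, 5 → 3
31: 19, 5 → 2
19: 5 → 1
5: none → 0
Total inversions: 4 + 5 + 2 + 1 + 4 + 3 + 2 + 1 + 0 = 22

22 adjacent swaps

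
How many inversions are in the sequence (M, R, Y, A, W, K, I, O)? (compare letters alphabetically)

16

For each element, count later entries that are smaller:
M → A, K, I → 3
R → A, K, I, O → 4
Y → A, W, K, I, O → 5
A → none → 0
W → K, I, O → 3
K → I → 1
I → none → 0
O → none → 0
Sum: 3 + 4 + 5 + 0 + 3 + 1 + 0 + 0 = 16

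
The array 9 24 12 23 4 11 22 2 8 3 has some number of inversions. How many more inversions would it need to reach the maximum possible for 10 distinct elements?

Maximum inversions for 10 distinct elements is C(10, 2) = 10·9/2 = 45.
Current inversions — for each element, count later smaller elements:
9: 4
24: 8
12: 5
23: 6
4: 2
11: 3
22: 3
2: 0
8: 1
3: 0
Current total: 4 + 8 + 5 + 6 + 2 + 3 + 3 + 0 + 1 + 0 = 32
Shortfall: 45 − 32 = 13

13 inversions short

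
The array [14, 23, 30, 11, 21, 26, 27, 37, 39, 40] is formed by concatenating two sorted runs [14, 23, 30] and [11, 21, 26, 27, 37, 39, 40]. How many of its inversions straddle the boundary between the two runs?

For each element r of the right run, count left-run elements greater than r:
r = 11: 14, 23, 30 → 3
r = 21: 23, 30 → 2
r = 26: 30 → 1
r = 27: 30 → 1
r = 37: none → 0
r = 39: none → 0
r = 40: none → 0
Cross-inversions: 3 + 2 + 1 + 1 + 0 + 0 + 0 = 7

Split inversions: 7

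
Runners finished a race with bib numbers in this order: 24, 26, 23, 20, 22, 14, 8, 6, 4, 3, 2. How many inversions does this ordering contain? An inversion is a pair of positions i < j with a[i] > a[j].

Count, for each position, how many later elements it exceeds:
24: 9
26: 9
23: 8
20: 6
22: 6
14: 5
8: 4
6: 3
4: 2
3: 1
2: 0
Sum: 9 + 9 + 8 + 6 + 6 + 5 + 4 + 3 + 2 + 1 + 0 = 53

53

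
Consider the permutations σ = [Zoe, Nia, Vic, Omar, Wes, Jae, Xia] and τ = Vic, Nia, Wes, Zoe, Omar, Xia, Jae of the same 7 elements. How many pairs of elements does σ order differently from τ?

Discordant pairs: 6

Assign each item its position (1..7) in the first ordering, then rewrite the second ordering as that position sequence:
positions: Zoe→1, Nia→2, Vic→3, Omar→4, Wes→5, Jae→6, Xia→7
second ordering as positions: [3, 2, 5, 1, 4, 7, 6]
Discordant pairs = inversions in this position sequence.
3: 2, 1 → 2
2: 1 → 1
5: 1, 4 → 2
1: 0
4: 0
7: 6 → 1
6: 0
Total: 2 + 1 + 2 + 0 + 0 + 1 + 0 = 6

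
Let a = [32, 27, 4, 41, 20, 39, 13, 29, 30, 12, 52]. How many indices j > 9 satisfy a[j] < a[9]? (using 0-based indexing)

The element at index 9 is 12.
Elements after it: 52
None of them are smaller than 12.

0 such elements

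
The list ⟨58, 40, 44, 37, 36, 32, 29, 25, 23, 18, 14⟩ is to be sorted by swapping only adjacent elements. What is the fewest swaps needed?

54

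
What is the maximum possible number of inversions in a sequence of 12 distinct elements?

A reversed (strictly descending) arrangement makes every pair an inversion, giving C(12, 2) inversions.
C(12, 2) = 12·11/2 = 66

66 inversions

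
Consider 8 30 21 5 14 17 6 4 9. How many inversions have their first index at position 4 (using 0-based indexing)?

The element at index 4 is 14.
Elements after it: 17, 6, 4, 9
Those smaller than 14: 6, 4, 9

3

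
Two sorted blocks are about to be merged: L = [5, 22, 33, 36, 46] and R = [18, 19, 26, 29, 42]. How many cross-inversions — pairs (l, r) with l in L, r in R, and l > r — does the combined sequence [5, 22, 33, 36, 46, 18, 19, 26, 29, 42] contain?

15

Take each right-half value and tally the left-half values above it:
r = 18: 22, 33, 36, 46 → 4
r = 19: 22, 33, 36, 46 → 4
r = 26: 33, 36, 46 → 3
r = 29: 33, 36, 46 → 3
r = 42: 46 → 1
Cross-inversions: 4 + 4 + 3 + 3 + 1 = 15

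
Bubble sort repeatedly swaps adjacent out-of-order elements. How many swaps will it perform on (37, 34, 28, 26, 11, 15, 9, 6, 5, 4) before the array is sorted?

44 swaps

Each adjacent swap fixes exactly one inversion, so the minimum swap count equals the number of inversions.
Count inversions — for each element, later elements that are smaller:
37: 34, 28, 26, 11, 15, 9, 6, 5, 4 → 9
34: 28, 26, 11, 15, 9, 6, 5, 4 → 8
28: 26, 11, 15, 9, 6, 5, 4 → 7
26: 11, 15, 9, 6, 5, 4 → 6
11: 9, 6, 5, 4 → 4
15: 9, 6, 5, 4 → 4
9: 6, 5, 4 → 3
6: 5, 4 → 2
5: 4 → 1
4: none → 0
Total inversions: 9 + 8 + 7 + 6 + 4 + 4 + 3 + 2 + 1 + 0 = 44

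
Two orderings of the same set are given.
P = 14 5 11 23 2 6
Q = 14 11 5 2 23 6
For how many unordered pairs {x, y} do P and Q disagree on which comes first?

Assign each item its position (1..6) in the first ordering, then rewrite the second ordering as that position sequence:
positions: 14→1, 5→2, 11→3, 23→4, 2→5, 6→6
second ordering as positions: [1, 3, 2, 5, 4, 6]
Discordant pairs = inversions in this position sequence.
1: 0
3: 2 → 1
2: 0
5: 4 → 1
4: 0
6: 0
Total: 0 + 1 + 0 + 1 + 0 + 0 = 2

2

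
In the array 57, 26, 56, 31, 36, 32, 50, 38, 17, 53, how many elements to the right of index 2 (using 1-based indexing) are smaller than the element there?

1

The element at index 2 is 26.
Elements after it: 56, 31, 36, 32, 50, 38, 17, 53
Those smaller than 26: 17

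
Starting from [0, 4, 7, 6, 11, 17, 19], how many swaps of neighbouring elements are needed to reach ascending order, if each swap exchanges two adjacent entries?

The minimum number of adjacent swaps to sort an array equals its inversion count, since every such swap removes exactly one inversion.
Count inversions — for each element, later elements that are smaller:
0: none → 0
4: none → 0
7: 6 → 1
6: none → 0
11: none → 0
17: none → 0
19: none → 0
Total inversions: 0 + 0 + 1 + 0 + 0 + 0 + 0 = 1

Adjacent swaps: 1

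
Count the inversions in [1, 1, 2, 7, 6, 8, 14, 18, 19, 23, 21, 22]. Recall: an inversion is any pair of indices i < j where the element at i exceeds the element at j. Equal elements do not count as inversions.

Sweep left to right; for each value list the smaller values that follow it:
1: 0
1: 0
2: 0
7: 1
6: 0
8: 0
14: 0
18: 0
19: 0
23: 2
21: 0
22: 0
Sum: 0 + 0 + 0 + 1 + 0 + 0 + 0 + 0 + 0 + 2 + 0 + 0 = 3

3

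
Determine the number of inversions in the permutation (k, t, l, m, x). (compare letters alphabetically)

2

Sweep left to right; for each value list the smaller values that follow it:
k → none → 0
t → l, m → 2
l → none → 0
m → none → 0
x → none → 0
Sum: 0 + 2 + 0 + 0 + 0 = 2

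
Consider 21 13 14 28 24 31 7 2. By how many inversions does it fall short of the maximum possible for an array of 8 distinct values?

Maximum inversions for 8 distinct elements is C(8, 2) = 8·7/2 = 28.
Current inversions — for each element, count later smaller elements:
21: 4
13: 2
14: 2
28: 3
24: 2
31: 2
7: 1
2: 0
Current total: 4 + 2 + 2 + 3 + 2 + 2 + 1 + 0 = 16
Shortfall: 28 − 16 = 12

12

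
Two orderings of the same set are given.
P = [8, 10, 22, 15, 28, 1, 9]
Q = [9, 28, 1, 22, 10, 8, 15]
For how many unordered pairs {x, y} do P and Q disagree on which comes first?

Assign each item its position (1..7) in the first ordering, then rewrite the second ordering as that position sequence:
positions: 8→1, 10→2, 22→3, 15→4, 28→5, 1→6, 9→7
second ordering as positions: [7, 5, 6, 3, 2, 1, 4]
Discordant pairs = inversions in this position sequence.
7: 5, 6, 3, 2, 1, 4 → 6
5: 3, 2, 1, 4 → 4
6: 3, 2, 1, 4 → 4
3: 2, 1 → 2
2: 1 → 1
1: 0
4: 0
Total: 6 + 4 + 4 + 2 + 1 + 0 + 0 = 17

17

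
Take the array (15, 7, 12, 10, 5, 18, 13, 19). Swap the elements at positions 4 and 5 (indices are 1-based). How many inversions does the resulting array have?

Positions 4 and 5 hold 10 and 5; after swapping, the array is [15, 7, 12, 5, 10, 18, 13, 19].
Sweep left to right; for each value list the smaller values that follow it:
15 → 7, 12, 5, 10, 13 → 5
7 → 5 → 1
12 → 5, 10 → 2
5 → none → 0
10 → none → 0
18 → 13 → 1
13 → none → 0
19 → none → 0
Sum: 5 + 1 + 2 + 0 + 0 + 1 + 0 + 0 = 9

9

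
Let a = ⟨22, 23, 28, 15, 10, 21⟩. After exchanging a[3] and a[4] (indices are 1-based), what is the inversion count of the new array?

Positions 3 and 4 hold 28 and 15; after swapping, the array is [22, 23, 15, 28, 10, 21].
Element-by-element contributions:
22 → 15, 10, 21 → 3
23 → 15, 10, 21 → 3
15 → 10 → 1
28 → 10, 21 → 2
10 → none → 0
21 → none → 0
Sum: 3 + 3 + 1 + 2 + 0 + 0 = 9

9 inversions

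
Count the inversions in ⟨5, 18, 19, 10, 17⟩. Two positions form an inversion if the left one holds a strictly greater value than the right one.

Count, for each position, how many later elements it exceeds:
5 → none → 0
18 → 10, 17 → 2
19 → 10, 17 → 2
10 → none → 0
17 → none → 0
Sum: 0 + 2 + 2 + 0 + 0 = 4

4 out-of-order pairs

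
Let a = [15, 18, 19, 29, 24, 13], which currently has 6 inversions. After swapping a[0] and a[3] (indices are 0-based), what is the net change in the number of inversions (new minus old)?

Positions 0 and 3 hold 15 and 29; after swapping, the array is [29, 18, 19, 15, 24, 13].
Element-by-element contributions:
29 → 18, 19, 15, 24, 13 → 5
18 → 15, 13 → 2
19 → 15, 13 → 2
15 → 13 → 1
24 → 13 → 1
13 → none → 0
Sum: 5 + 2 + 2 + 1 + 1 + 0 = 11
Change: 11 − 6 = +5

+5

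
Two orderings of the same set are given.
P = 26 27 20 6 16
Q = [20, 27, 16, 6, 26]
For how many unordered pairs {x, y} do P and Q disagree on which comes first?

6

Assign each item its position (1..5) in the first ordering, then rewrite the second ordering as that position sequence:
positions: 26→1, 27→2, 20→3, 6→4, 16→5
second ordering as positions: [3, 2, 5, 4, 1]
Discordant pairs = inversions in this position sequence.
3: 2, 1 → 2
2: 1 → 1
5: 4, 1 → 2
4: 1 → 1
1: 0
Total: 2 + 1 + 2 + 1 + 0 = 6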